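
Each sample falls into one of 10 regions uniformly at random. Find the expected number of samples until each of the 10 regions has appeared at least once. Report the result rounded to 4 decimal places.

29.2897

The wait to go from k to k+1 distinct regions is geometric with mean 10/(10-k).
E[T] = 10/10 + 10/9 + 10/8 + ... + 10/2 + 10/1 = 10·H_{10}.
H_{10} = 2.92897, so E[T] = 29.28968.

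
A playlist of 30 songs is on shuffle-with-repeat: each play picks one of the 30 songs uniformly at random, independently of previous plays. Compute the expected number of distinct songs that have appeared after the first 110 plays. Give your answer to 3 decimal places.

For each song, P(seen in 110 plays) = 1 - (29/30)^110 = 0.9760.
By linearity of expectation, E[distinct seen] = 30·(1 - (29/30)^110) = 29.2796.

29.280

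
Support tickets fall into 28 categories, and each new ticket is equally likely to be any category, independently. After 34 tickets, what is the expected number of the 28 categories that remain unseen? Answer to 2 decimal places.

8.13

For each category, P(unseen after 34) = (27/28)^34 = 0.290.
By linearity of expectation, E[unseen] = 28·(27/28)^34 = 8.131.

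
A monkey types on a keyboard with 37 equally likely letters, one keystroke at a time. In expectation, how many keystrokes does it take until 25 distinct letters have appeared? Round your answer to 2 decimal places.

40.64

Going from k to k+1 distinct takes a geometric number of keystrokes with mean 37/(37-k).
Sum over k = 0,...,24: E = 37/37 + 37/36 + 37/35 + ... + 37/14 + 37/13 = 40.640.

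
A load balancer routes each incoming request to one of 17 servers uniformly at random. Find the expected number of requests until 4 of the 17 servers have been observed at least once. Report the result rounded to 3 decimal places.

Going from k to k+1 distinct takes a geometric number of requests with mean 17/(17-k).
Sum over k = 0,...,3: E = 17/17 + 17/16 + 17/15 + 17/14 = 4.4101.

4.410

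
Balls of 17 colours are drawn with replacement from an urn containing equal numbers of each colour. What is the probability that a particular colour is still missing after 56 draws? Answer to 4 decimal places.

Each draw misses the fixed colour with probability (17-1)/17 = 16/17, independently.
P(still missing after 56) = (16/17)^56 = 0.03354.

0.0335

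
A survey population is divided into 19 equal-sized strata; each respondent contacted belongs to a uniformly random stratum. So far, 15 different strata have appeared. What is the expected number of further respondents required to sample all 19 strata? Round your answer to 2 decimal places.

39.58

The wait to go from k to k+1 distinct strata is geometric with mean 19/(19-k).
Sum over k = 15,...,18: E = 19/4 + 19/3 + 19/2 + 19/1 = 39.583.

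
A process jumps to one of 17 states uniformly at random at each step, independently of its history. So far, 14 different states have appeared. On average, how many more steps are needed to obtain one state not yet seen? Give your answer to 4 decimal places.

The number of steps until the next new state is geometric with success probability 3/17, so its mean is 17/3.
E = 17/3 = 5.66667.

5.6667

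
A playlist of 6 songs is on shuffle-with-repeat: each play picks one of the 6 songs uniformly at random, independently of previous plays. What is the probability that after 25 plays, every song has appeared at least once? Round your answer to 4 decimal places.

By inclusion–exclusion over which songs are missing,
P(all seen) = Σ_{j=0}^{6} (-1)^j C(6,j)((6-j)/6)^25
= 1.00000 - 0.06290 + 0.00059 - 0.00000 + 0.00000 - 0.00000 + 0.00000
= 0.93770.

0.9377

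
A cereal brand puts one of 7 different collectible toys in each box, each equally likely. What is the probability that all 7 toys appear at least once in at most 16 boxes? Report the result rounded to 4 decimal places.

Let A_i be the event that toy i is missing after 16 boxes. By inclusion–exclusion on the A_i,
P(all seen) = Σ_{j=0}^{7} (-1)^j C(7,j)((7-j)/7)^16
= 1.00000 - 0.59422 + 0.09642 - 0.00452 + 0.00005 - 0.00000 + 0.00000 - 0.00000
= 0.49772.

0.4977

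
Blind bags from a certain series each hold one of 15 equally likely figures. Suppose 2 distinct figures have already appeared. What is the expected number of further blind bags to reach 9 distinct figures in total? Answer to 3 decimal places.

10.952

With k distinct figures already seen, the next new one takes an expected 15/(15-k) blind bags.
Sum over k = 2,...,8: E = 15/13 + 15/12 + 15/11 + ... + 15/8 + 15/7 = 10.9520.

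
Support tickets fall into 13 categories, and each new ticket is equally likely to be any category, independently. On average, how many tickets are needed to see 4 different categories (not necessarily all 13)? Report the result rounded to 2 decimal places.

4.57

Going from k to k+1 distinct takes a geometric number of tickets with mean 13/(13-k).
Sum over k = 0,...,3: E = 13/13 + 13/12 + 13/11 + 13/10 = 4.565.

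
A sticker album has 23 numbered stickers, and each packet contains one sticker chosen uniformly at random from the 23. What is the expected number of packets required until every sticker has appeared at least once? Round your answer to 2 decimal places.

85.89

Split into phases: going from k distinct to k+1 distinct takes on average 23/(23-k) packets.
E[T] = 23/23 + 23/22 + 23/21 + ... + 23/2 + 23/1 = 23·H_{23}.
H_{23} = 3.734, so E[T] = 85.889.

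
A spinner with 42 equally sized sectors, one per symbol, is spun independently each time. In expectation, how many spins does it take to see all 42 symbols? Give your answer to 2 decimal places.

181.72

After k distinct symbols have appeared, the next spin gives a new one with probability (42-k)/42, so the expected wait for the (k+1)-th is 42/(42-k).
E[T] = 42/42 + 42/41 + 42/40 + ... + 42/2 + 42/1 = 42·H_{42}.
H_{42} = 4.327, so E[T] = 181.723.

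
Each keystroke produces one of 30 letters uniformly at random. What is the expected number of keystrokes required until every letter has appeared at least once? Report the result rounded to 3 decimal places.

119.850

Split into phases: going from k distinct to k+1 distinct takes on average 30/(30-k) keystrokes.
E[T] = 30/30 + 30/29 + 30/28 + ... + 30/2 + 30/1 = 30·H_{30}.
H_{30} = 3.9950, so E[T] = 119.8496.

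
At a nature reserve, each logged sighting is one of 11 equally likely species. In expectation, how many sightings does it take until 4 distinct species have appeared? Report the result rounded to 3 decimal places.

With k distinct species already seen, the next new one arrives after an expected 11/(11-k) sightings.
Sum over k = 0,...,3: E = 11/11 + 11/10 + 11/9 + 11/8 = 4.6972.

4.697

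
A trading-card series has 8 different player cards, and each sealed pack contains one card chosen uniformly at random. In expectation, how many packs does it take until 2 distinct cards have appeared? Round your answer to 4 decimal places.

Going from k to k+1 distinct takes a geometric number of packs with mean 8/(8-k).
Sum over k = 0,...,1: E = 8/8 + 8/7 = 2.14286.

2.1429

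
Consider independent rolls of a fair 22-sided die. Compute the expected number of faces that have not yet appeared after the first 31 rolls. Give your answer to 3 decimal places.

For each face, P(unseen after 31) = (21/22)^31 = 0.2364.
By linearity of expectation, E[unseen] = 22·(21/22)^31 = 5.2014.

5.201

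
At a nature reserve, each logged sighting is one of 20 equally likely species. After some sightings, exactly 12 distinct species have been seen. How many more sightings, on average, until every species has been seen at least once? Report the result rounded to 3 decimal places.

54.357

With k distinct species already seen, the next new one takes an expected 20/(20-k) sightings.
Sum over k = 12,...,19: E = 20/8 + 20/7 + 20/6 + ... + 20/2 + 20/1 = 54.3571.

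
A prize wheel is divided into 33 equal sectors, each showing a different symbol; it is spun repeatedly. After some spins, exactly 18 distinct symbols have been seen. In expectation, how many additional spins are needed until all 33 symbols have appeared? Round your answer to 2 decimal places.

109.50

The wait to go from k to k+1 distinct symbols is geometric with mean 33/(33-k).
Sum over k = 18,...,32: E = 33/15 + 33/14 + 33/13 + ... + 33/2 + 33/1 = 109.502.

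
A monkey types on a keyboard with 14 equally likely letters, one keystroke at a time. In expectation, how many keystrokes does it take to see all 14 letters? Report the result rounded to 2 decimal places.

45.52

After k distinct letters have appeared, the next keystroke gives a new one with probability (14-k)/14, so the expected wait for the (k+1)-th is 14/(14-k).
E[T] = 14/14 + 14/13 + 14/12 + ... + 14/2 + 14/1 = 14·H_{14}.
H_{14} = 3.252, so E[T] = 45.522.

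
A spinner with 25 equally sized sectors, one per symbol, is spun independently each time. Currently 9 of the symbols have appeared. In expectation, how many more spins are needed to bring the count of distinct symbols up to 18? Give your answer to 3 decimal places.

19.697

With k distinct symbols already seen, the next new one takes an expected 25/(25-k) spins.
Sum over k = 9,...,17: E = 25/16 + 25/15 + 25/14 + ... + 25/9 + 25/8 = 19.6968.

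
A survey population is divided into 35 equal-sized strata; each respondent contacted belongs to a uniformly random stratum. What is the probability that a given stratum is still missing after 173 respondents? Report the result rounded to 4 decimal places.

0.0066

Each respondent misses the fixed stratum with probability (35-1)/35 = 34/35, independently.
P(still missing after 173) = (34/35)^173 = 0.00664.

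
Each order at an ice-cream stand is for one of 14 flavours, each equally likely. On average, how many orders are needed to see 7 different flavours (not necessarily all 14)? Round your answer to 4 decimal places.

9.2219

Going from k to k+1 distinct takes a geometric number of orders with mean 14/(14-k).
Sum over k = 0,...,6: E = 14/14 + 14/13 + 14/12 + ... + 14/9 + 14/8 = 9.22187.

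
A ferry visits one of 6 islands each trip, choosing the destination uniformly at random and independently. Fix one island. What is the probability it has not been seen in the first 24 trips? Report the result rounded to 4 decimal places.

On each trip the fixed island fails to appear with probability 5/6.
P(still missing after 24) = (5/6)^24 = 0.01258.

0.0126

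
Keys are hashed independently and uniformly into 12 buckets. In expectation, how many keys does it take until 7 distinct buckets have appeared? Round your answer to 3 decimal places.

9.839

Going from k to k+1 distinct takes a geometric number of keys with mean 12/(12-k).
Sum over k = 0,...,6: E = 12/12 + 12/11 + 12/10 + ... + 12/7 + 12/6 = 9.8385.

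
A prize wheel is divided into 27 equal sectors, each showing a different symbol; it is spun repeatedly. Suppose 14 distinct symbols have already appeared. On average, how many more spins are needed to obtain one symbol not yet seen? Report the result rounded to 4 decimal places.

2.0769

The number of spins until the next new symbol is geometric with success probability 13/27, so its mean is 27/13.
E = 27/13 = 2.07692.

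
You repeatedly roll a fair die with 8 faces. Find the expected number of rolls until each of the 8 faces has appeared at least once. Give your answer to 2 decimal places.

After k distinct faces have appeared, the next roll gives a new one with probability (8-k)/8, so the expected wait for the (k+1)-th is 8/(8-k).
E[T] = 8/8 + 8/7 + 8/6 + ... + 8/2 + 8/1 = 8·H_{8}.
H_{8} = 2.718, so E[T] = 21.743.

21.74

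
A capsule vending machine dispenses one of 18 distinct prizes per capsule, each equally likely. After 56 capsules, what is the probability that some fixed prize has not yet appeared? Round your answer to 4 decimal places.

0.0407

On each capsule the fixed prize fails to appear with probability 17/18.
P(still missing after 56) = (17/18)^56 = 0.04073.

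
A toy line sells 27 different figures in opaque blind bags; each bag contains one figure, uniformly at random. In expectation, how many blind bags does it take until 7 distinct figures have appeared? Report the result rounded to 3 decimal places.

7.930

With k distinct figures already seen, the next new one arrives after an expected 27/(27-k) blind bags.
Sum over k = 0,...,6: E = 27/27 + 27/26 + 27/25 + ... + 27/22 + 27/21 = 7.9304.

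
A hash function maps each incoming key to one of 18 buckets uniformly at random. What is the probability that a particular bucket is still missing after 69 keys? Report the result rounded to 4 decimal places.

0.0194

On each key the fixed bucket fails to appear with probability 17/18.
P(still missing after 69) = (17/18)^69 = 0.01937.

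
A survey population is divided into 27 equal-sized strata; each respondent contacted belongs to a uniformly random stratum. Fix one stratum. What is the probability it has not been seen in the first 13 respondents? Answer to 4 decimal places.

Each respondent misses the fixed stratum with probability (27-1)/27 = 26/27, independently.
P(still missing after 13) = (26/27)^13 = 0.61224.

0.6122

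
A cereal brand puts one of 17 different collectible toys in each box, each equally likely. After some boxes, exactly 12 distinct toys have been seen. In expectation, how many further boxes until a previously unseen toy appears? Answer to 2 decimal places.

The number of boxes until the next new toy is geometric with success probability 5/17, so its mean is 17/5.
E = 17/5 = 3.400.

3.40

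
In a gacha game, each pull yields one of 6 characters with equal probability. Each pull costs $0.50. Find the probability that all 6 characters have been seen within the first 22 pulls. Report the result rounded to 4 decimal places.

0.8933

Let A_i be the event that character i is missing after 22 pulls. By inclusion–exclusion on the A_i,
P(all seen) = Σ_{j=0}^{6} (-1)^j C(6,j)((6-j)/6)^22
= 1.00000 - 0.10868 + 0.00200 - 0.00000 + 0.00000 - 0.00000 + 0.00000
= 0.89332.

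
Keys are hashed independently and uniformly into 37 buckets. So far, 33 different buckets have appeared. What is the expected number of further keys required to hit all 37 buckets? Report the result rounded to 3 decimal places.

77.083

With k distinct buckets already seen, the next new one takes an expected 37/(37-k) keys.
Sum over k = 33,...,36: E = 37/4 + 37/3 + 37/2 + 37/1 = 77.0833.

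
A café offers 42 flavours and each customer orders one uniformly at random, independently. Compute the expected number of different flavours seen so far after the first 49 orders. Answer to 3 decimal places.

For each flavour, P(seen in 49 orders) = 1 - (41/42)^49 = 0.6930.
By linearity of expectation, E[distinct seen] = 42·(1 - (41/42)^49) = 29.1044.

29.104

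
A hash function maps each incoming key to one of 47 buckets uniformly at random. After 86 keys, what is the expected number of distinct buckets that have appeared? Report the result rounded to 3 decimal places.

For each bucket, P(seen in 86 keys) = 1 - (46/47)^86 = 0.8427.
By linearity of expectation, E[distinct seen] = 47·(1 - (46/47)^86) = 39.6064.

39.606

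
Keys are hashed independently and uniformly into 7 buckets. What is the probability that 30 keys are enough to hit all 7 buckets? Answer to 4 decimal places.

By inclusion–exclusion over which buckets are missing,
P(all seen) = Σ_{j=0}^{7} (-1)^j C(7,j)((7-j)/7)^30
= 1.00000 - 0.06866 + 0.00087 - 0.00000 + 0.00000 - 0.00000 + 0.00000 - 0.00000
= 0.93221.

0.9322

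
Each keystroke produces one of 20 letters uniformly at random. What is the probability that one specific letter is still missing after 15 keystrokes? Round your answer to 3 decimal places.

On each keystroke the fixed letter fails to appear with probability 19/20.
P(still missing after 15) = (19/20)^15 = 0.4633.

0.463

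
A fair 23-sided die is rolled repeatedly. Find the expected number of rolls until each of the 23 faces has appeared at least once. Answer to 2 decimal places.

The wait to go from k to k+1 distinct faces is geometric with mean 23/(23-k).
E[T] = 23/23 + 23/22 + 23/21 + ... + 23/2 + 23/1 = 23·H_{23}.
H_{23} = 3.734, so E[T] = 85.889.

85.89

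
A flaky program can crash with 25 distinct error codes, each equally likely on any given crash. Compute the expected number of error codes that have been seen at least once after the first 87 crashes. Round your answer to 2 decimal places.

For each error code, P(seen in 87 crashes) = 1 - (24/25)^87 = 0.971.
By linearity of expectation, E[distinct seen] = 25·(1 - (24/25)^87) = 24.283.

24.28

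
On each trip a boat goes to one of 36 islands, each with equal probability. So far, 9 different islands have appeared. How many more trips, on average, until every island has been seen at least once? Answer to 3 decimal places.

The wait to go from k to k+1 distinct islands is geometric with mean 36/(36-k).
Sum over k = 9,...,35: E = 36/27 + 36/26 + 36/25 + ... + 36/2 + 36/1 = 140.0924.

140.092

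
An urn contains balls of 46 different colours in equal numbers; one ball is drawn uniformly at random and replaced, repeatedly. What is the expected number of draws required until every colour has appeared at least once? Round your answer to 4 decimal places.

203.1676

Split into phases: going from k distinct to k+1 distinct takes on average 46/(46-k) draws.
E[T] = 46/46 + 46/45 + 46/44 + ... + 46/2 + 46/1 = 46·H_{46}.
H_{46} = 4.41669, so E[T] = 203.16761.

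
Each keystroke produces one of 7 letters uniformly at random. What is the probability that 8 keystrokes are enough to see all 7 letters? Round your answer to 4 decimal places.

By inclusion–exclusion over which letters are missing,
P(all seen) = Σ_{j=0}^{7} (-1)^j C(7,j)((7-j)/7)^8
= 1.00000 - 2.03950 + 1.42297 - 0.39789 + 0.03983 - 0.00093 + 0.00000 - 0.00000
= 0.02448.

0.0245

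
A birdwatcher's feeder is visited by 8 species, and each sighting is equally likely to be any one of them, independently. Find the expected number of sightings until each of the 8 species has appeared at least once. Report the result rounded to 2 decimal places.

After k distinct species have appeared, the next sighting gives a new one with probability (8-k)/8, so the expected wait for the (k+1)-th is 8/(8-k).
E[T] = 8/8 + 8/7 + 8/6 + ... + 8/2 + 8/1 = 8·H_{8}.
H_{8} = 2.718, so E[T] = 21.743.

21.74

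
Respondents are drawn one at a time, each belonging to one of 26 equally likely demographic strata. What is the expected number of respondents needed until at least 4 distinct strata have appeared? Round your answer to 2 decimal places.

With k distinct strata already seen, the next new one arrives after an expected 26/(26-k) respondents.
Sum over k = 0,...,3: E = 26/26 + 26/25 + 26/24 + 26/23 = 4.254.

4.25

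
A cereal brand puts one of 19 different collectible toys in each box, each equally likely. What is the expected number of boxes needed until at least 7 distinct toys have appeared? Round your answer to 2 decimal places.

With k distinct toys already seen, the next new one arrives after an expected 19/(19-k) boxes.
Sum over k = 0,...,6: E = 19/19 + 19/18 + 19/17 + ... + 19/14 + 19/13 = 8.446.

8.45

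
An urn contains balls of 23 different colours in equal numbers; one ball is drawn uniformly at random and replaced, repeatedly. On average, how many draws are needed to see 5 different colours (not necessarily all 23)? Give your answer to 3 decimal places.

Going from k to k+1 distinct takes a geometric number of draws with mean 23/(23-k).
Sum over k = 0,...,4: E = 23/23 + 23/22 + 23/21 + 23/20 + 23/19 = 5.5012.

5.501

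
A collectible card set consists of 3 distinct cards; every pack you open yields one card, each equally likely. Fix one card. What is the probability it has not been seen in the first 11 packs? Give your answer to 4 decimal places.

On each pack the fixed card fails to appear with probability 2/3.
P(still missing after 11) = (2/3)^11 = 0.01156.

0.0116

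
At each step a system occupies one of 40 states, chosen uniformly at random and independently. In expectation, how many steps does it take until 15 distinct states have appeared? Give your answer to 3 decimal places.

Going from k to k+1 distinct takes a geometric number of steps with mean 40/(40-k).
Sum over k = 0,...,14: E = 40/40 + 40/39 + 40/38 + ... + 40/27 + 40/26 = 18.5034.

18.503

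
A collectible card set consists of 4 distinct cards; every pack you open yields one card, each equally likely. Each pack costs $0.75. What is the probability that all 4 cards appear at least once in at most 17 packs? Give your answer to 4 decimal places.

0.9700

By inclusion–exclusion over which cards are missing,
P(all seen) = Σ_{j=0}^{4} (-1)^j C(4,j)((4-j)/4)^17
= 1.00000 - 0.03007 + 0.00005 - 0.00000 + 0.00000
= 0.96998.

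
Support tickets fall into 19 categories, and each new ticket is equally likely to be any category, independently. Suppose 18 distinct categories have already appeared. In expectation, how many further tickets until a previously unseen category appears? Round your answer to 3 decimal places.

19.000

Each ticket yields a new category with probability (19-18)/19 = 1/19, so the wait is geometric with mean 19/1.
E = 19/1 = 19.0000.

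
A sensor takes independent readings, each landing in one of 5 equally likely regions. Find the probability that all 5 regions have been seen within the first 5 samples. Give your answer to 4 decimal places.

By inclusion–exclusion over which regions are missing,
P(all seen) = Σ_{j=0}^{5} (-1)^j C(5,j)((5-j)/5)^5
= 1.00000 - 1.63840 + 0.77760 - 0.10240 + 0.00160 - 0.00000
= 0.03840.

0.0384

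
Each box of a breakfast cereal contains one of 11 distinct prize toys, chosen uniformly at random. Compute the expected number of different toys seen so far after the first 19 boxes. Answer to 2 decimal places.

For each toy, P(seen in 19 boxes) = 1 - (10/11)^19 = 0.836.
By linearity of expectation, E[distinct seen] = 11·(1 - (10/11)^19) = 9.201.

9.20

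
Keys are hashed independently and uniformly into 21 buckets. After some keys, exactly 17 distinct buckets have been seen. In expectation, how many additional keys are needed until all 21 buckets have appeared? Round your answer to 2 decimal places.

43.75

From k distinct to k+1 distinct takes on average 21/(21-k) keys.
Sum over k = 17,...,20: E = 21/4 + 21/3 + 21/2 + 21/1 = 43.750.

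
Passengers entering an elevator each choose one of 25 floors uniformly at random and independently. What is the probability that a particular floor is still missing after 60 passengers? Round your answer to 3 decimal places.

0.086

On each passenger the fixed floor fails to appear with probability 24/25.
P(still missing after 60) = (24/25)^60 = 0.0864.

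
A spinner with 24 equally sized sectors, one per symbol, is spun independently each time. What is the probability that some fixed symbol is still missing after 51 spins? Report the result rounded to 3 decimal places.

Each spin misses the fixed symbol with probability (24-1)/24 = 23/24, independently.
P(still missing after 51) = (23/24)^51 = 0.1141.

0.114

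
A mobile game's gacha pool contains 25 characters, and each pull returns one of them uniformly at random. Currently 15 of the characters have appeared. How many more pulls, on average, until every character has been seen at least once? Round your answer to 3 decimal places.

From k distinct to k+1 distinct takes on average 25/(25-k) pulls.
Sum over k = 15,...,24: E = 25/10 + 25/9 + 25/8 + ... + 25/2 + 25/1 = 73.2242.

73.224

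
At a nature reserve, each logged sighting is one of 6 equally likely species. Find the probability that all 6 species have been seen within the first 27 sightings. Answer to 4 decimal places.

Let A_i be the event that species i is missing after 27 sightings. By inclusion–exclusion on the A_i,
P(all seen) = Σ_{j=0}^{6} (-1)^j C(6,j)((6-j)/6)^27
= 1.00000 - 0.04368 + 0.00026 - 0.00000 + 0.00000 - 0.00000 + 0.00000
= 0.95659.

0.9566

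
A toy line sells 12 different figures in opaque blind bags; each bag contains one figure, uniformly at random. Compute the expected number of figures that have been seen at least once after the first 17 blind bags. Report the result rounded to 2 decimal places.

9.27

For each figure, P(seen in 17 blind bags) = 1 - (11/12)^17 = 0.772.
By linearity of expectation, E[distinct seen] = 12·(1 - (11/12)^17) = 9.266.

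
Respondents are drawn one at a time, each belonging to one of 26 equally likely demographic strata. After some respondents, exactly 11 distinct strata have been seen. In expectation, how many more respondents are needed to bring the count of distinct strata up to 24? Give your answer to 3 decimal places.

47.274

From k distinct to k+1 distinct takes on average 26/(26-k) respondents.
Sum over k = 11,...,23: E = 26/15 + 26/14 + 26/13 + ... + 26/4 + 26/3 = 47.2740.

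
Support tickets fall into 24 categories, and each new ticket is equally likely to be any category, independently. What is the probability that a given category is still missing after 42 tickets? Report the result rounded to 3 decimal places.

0.167

On each ticket the fixed category fails to appear with probability 23/24.
P(still missing after 42) = (23/24)^42 = 0.1674.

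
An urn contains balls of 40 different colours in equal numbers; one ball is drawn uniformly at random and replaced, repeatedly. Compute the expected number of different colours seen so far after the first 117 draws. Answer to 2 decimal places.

37.93

For each colour, P(seen in 117 draws) = 1 - (39/40)^117 = 0.948.
By linearity of expectation, E[distinct seen] = 40·(1 - (39/40)^117) = 37.932.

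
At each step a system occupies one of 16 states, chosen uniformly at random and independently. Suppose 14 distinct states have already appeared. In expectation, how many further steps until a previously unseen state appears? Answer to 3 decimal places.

The number of steps until the next new state is geometric with success probability 2/16, so its mean is 16/2.
E = 16/2 = 8.0000.

8.000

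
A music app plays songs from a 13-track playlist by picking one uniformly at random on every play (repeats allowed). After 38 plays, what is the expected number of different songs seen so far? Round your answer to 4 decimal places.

12.3792

For each song, P(seen in 38 plays) = 1 - (12/13)^38 = 0.95224.
By linearity of expectation, E[distinct seen] = 13·(1 - (12/13)^38) = 12.37915.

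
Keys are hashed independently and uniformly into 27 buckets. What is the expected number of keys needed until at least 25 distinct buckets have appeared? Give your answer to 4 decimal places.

With k distinct buckets already seen, the next new one arrives after an expected 27/(27-k) keys.
Sum over k = 0,...,24: E = 27/27 + 27/26 + 27/25 + ... + 27/4 + 27/3 = 64.56933.

64.5693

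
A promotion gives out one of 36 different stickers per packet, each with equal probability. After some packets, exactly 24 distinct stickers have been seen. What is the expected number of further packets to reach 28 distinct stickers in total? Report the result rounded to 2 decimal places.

13.87

From k distinct to k+1 distinct takes on average 36/(36-k) packets.
Sum over k = 24,...,27: E = 36/12 + 36/11 + 36/10 + 36/9 = 13.873.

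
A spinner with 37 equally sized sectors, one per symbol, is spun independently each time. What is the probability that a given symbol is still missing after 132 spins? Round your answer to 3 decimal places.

On each spin the fixed symbol fails to appear with probability 36/37.
P(still missing after 132) = (36/37)^132 = 0.0269.

0.027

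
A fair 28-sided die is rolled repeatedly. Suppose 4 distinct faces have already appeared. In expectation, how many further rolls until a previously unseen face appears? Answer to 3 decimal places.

1.167

The number of rolls until the next new face is geometric with success probability 24/28, so its mean is 28/24.
E = 28/24 = 1.1667.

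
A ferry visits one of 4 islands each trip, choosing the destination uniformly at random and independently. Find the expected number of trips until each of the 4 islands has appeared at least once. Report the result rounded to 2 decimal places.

The wait to go from k to k+1 distinct islands is geometric with mean 4/(4-k).
E[T] = 4/4 + 4/3 + 4/2 + 4/1 = 4·H_{4}.
H_{4} = 2.083, so E[T] = 8.333.

8.33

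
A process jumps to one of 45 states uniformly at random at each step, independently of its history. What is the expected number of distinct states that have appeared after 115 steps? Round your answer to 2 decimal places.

41.61

For each state, P(seen in 115 steps) = 1 - (44/45)^115 = 0.925.
By linearity of expectation, E[distinct seen] = 45·(1 - (44/45)^115) = 41.605.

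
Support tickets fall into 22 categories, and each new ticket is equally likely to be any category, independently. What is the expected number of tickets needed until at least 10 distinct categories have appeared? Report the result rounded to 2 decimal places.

With k distinct categories already seen, the next new one arrives after an expected 22/(22-k) tickets.
Sum over k = 0,...,9: E = 22/22 + 22/21 + 22/20 + ... + 22/14 + 22/13 = 12.927.

12.93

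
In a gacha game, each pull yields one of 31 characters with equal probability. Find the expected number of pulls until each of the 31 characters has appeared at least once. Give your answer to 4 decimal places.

After k distinct characters have appeared, the next pull gives a new one with probability (31-k)/31, so the expected wait for the (k+1)-th is 31/(31-k).
E[T] = 31/31 + 31/30 + 31/29 + ... + 31/2 + 31/1 = 31·H_{31}.
H_{31} = 4.02725, so E[T] = 124.84460.

124.8446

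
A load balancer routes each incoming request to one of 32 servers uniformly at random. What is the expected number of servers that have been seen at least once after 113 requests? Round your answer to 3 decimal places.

For each server, P(seen in 113 requests) = 1 - (31/32)^113 = 0.9723.
By linearity of expectation, E[distinct seen] = 32·(1 - (31/32)^113) = 31.1147.

31.115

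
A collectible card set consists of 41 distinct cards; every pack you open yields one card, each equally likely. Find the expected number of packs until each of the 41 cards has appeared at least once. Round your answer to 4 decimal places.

The wait to go from k to k+1 distinct cards is geometric with mean 41/(41-k).
E[T] = 41/41 + 41/40 + 41/39 + ... + 41/2 + 41/1 = 41·H_{41}.
H_{41} = 4.30293, so E[T] = 176.42026.

176.4203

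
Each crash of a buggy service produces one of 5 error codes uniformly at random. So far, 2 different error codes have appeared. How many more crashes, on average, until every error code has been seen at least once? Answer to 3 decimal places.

From k distinct to k+1 distinct takes on average 5/(5-k) crashes.
Sum over k = 2,...,4: E = 5/3 + 5/2 + 5/1 = 9.1667.

9.167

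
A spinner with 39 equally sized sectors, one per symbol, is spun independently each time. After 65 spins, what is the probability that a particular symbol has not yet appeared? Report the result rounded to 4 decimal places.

Each spin misses the fixed symbol with probability (39-1)/39 = 38/39, independently.
P(still missing after 65) = (38/39)^65 = 0.18481.

0.1848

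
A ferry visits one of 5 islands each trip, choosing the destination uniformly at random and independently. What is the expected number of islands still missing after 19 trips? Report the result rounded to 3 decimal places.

For each island, P(unseen after 19) = (4/5)^19 = 0.0144.
By linearity of expectation, E[unseen] = 5·(4/5)^19 = 0.0721.

0.072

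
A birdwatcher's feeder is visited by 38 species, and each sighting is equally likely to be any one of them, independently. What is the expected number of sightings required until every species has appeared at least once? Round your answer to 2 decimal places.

160.66

The wait to go from k to k+1 distinct species is geometric with mean 38/(38-k).
E[T] = 38/38 + 38/37 + 38/36 + ... + 38/2 + 38/1 = 38·H_{38}.
H_{38} = 4.228, so E[T] = 160.660.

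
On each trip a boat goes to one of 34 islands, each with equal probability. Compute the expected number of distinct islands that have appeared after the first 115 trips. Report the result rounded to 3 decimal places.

For each island, P(seen in 115 trips) = 1 - (33/34)^115 = 0.9677.
By linearity of expectation, E[distinct seen] = 34·(1 - (33/34)^115) = 32.9022.

32.902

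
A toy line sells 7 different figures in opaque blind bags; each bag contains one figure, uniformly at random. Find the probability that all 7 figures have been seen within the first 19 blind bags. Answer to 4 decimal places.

0.6601

Let A_i be the event that figure i is missing after 19 blind bags. By inclusion–exclusion on the A_i,
P(all seen) = Σ_{j=0}^{7} (-1)^j C(7,j)((7-j)/7)^19
= 1.00000 - 0.37420 + 0.03514 - 0.00084 + 0.00000 - 0.00000 + 0.00000 - 0.00000
= 0.66009.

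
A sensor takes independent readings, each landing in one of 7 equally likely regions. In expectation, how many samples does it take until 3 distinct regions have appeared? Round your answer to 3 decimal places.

3.567

Going from k to k+1 distinct takes a geometric number of samples with mean 7/(7-k).
Sum over k = 0,...,2: E = 7/7 + 7/6 + 7/5 = 3.5667.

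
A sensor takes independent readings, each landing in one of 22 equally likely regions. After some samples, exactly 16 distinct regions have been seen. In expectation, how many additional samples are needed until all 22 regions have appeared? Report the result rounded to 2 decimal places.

From k distinct to k+1 distinct takes on average 22/(22-k) samples.
Sum over k = 16,...,21: E = 22/6 + 22/5 + 22/4 + 22/3 + 22/2 + 22/1 = 53.900.

53.90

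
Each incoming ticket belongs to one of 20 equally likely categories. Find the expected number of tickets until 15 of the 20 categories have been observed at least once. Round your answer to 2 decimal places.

26.29

Going from k to k+1 distinct takes a geometric number of tickets with mean 20/(20-k).
Sum over k = 0,...,14: E = 20/20 + 20/19 + 20/18 + ... + 20/7 + 20/6 = 26.288.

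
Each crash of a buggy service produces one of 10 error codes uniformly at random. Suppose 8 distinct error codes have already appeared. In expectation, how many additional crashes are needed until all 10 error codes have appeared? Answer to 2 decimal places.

The wait to go from k to k+1 distinct error codes is geometric with mean 10/(10-k).
Sum over k = 8,...,9: E = 10/2 + 10/1 = 15.000.

15.00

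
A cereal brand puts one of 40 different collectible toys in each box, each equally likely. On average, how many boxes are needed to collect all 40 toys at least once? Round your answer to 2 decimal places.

After k distinct toys have appeared, the next box gives a new one with probability (40-k)/40, so the expected wait for the (k+1)-th is 40/(40-k).
E[T] = 40/40 + 40/39 + 40/38 + ... + 40/2 + 40/1 = 40·H_{40}.
H_{40} = 4.279, so E[T] = 171.142.

171.14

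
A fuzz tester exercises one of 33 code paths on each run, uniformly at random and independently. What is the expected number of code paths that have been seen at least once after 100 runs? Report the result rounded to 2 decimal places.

For each code path, P(seen in 100 runs) = 1 - (32/33)^100 = 0.954.
By linearity of expectation, E[distinct seen] = 33·(1 - (32/33)^100) = 31.479.

31.48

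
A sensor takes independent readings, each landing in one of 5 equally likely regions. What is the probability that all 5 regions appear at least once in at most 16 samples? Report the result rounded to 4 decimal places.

0.8621

Let A_i be the event that region i is missing after 16 samples. By inclusion–exclusion on the A_i,
P(all seen) = Σ_{j=0}^{5} (-1)^j C(5,j)((5-j)/5)^16
= 1.00000 - 0.14074 + 0.00282 - 0.00000 + 0.00000 - 0.00000
= 0.86208.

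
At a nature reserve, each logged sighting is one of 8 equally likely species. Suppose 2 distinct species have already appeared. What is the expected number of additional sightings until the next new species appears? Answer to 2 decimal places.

The number of sightings until the next new species is geometric with success probability 6/8, so its mean is 8/6.
E = 8/6 = 1.333.

1.33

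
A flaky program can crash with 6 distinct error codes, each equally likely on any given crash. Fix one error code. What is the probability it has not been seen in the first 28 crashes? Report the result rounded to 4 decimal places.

Each crash misses the fixed error code with probability (6-1)/6 = 5/6, independently.
P(still missing after 28) = (5/6)^28 = 0.00607.

0.0061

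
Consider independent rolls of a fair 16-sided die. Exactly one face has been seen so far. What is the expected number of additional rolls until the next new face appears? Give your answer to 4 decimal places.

1.0667

The number of rolls until the next new face is geometric with success probability 15/16, so its mean is 16/15.
E = 16/15 = 1.06667.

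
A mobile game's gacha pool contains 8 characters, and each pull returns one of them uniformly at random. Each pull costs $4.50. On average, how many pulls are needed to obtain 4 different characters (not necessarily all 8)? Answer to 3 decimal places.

5.076

Going from k to k+1 distinct takes a geometric number of pulls with mean 8/(8-k).
Sum over k = 0,...,3: E = 8/8 + 8/7 + 8/6 + 8/5 = 5.0762.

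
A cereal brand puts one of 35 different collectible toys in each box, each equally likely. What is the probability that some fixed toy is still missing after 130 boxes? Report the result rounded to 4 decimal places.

0.0231

On each box the fixed toy fails to appear with probability 34/35.
P(still missing after 130) = (34/35)^130 = 0.02309.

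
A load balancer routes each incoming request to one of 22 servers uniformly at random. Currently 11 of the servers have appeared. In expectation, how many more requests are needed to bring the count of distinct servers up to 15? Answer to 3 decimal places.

9.394

From k distinct to k+1 distinct takes on average 22/(22-k) requests.
Sum over k = 11,...,14: E = 22/11 + 22/10 + 22/9 + 22/8 = 9.3944.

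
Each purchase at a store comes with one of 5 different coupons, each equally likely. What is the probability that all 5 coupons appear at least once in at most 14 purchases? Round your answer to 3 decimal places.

0.788

Let A_i be the event that coupon i is missing after 14 purchases. By inclusion–exclusion on the A_i,
P(all seen) = Σ_{j=0}^{5} (-1)^j C(5,j)((5-j)/5)^14
= 1.0000 - 0.2199 + 0.0078 - 0.0000 + 0.0000 - 0.0000
= 0.7879.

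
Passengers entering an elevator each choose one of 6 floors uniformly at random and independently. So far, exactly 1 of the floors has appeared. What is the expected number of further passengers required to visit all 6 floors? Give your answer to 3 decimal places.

From k distinct to k+1 distinct takes on average 6/(6-k) passengers.
Sum over k = 1,...,5: E = 6/5 + 6/4 + 6/3 + 6/2 + 6/1 = 13.7000.

13.700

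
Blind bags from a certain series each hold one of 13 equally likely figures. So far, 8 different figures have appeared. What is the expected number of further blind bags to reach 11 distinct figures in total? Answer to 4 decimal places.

The wait to go from k to k+1 distinct figures is geometric with mean 13/(13-k).
Sum over k = 8,...,10: E = 13/5 + 13/4 + 13/3 = 10.18333.

10.1833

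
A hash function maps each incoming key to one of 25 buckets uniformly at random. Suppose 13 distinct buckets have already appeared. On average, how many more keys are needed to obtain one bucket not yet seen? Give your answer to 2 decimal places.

The number of keys until the next new bucket is geometric with success probability 12/25, so its mean is 25/12.
E = 25/12 = 2.083.

2.08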